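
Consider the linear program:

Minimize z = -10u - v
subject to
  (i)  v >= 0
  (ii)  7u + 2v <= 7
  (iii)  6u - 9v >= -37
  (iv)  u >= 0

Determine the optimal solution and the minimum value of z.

u = 1, v = 0, minimum z = -10

Feasible corners and z = -10u - v:
  (1, 0) → z = -10
  (0, 0) → z = 0
  (0, 7/2) → z = -7/2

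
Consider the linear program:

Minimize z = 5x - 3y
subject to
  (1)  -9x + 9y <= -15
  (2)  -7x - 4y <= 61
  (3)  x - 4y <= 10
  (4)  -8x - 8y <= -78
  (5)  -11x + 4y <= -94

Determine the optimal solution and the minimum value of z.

Feasible corners and z = 5x - 3y:
  (262/21, 227/21) → z = 629/21
  (49/5, -1/20) → z = 983/20
  (133/15, 53/60) → z = 2501/60
The feasible region is unbounded (it extends along (1, 1), (4, 1)), but z strictly increases along every unbounded feasible direction, so there is no improving ray and the minimum is attained at a vertex.

At the optimal vertex, -9x + 9y = -15 and -11x + 4y = -94.
Solving simultaneously gives x = 262/21, y = 227/21.

x = 262/21, y = 227/21, minimum z = 629/21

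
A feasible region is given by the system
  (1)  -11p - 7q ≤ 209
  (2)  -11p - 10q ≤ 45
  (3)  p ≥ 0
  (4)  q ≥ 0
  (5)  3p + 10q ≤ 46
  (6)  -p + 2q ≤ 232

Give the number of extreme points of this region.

3

Intersecting each pair of boundary lines and keeping only the points that satisfy every inequality leaves:
  (0, 0)
  (0, 23/5)
  (46/3, 0)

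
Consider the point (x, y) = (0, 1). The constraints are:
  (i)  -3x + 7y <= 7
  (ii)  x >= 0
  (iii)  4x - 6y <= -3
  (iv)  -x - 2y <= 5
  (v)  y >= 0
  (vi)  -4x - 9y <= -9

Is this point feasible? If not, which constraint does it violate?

(i): 7 ≤ 7 ✓
(ii): 0 ≥ 0 ✓
(iii): -6 ≤ -3 ✓
(iv): -2 ≤ 5 ✓
(v): 1 ≥ 0 ✓
(vi): -9 ≤ -9 ✓

feasible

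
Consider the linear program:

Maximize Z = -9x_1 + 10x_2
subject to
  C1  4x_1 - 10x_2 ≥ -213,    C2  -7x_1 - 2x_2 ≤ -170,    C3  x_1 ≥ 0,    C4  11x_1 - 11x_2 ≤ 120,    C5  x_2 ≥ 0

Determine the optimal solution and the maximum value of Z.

Corner points and Z = -9x_1 + 10x_2:
  (49/3, 167/6) → Z = 394/3
  (1181/22, 941/22) → Z = -1219/22
  (2110/99, 1030/99) → Z = -790/9

The binding constraints are 4x_1 - 10x_2 = -213 and -7x_1 - 2x_2 = -170.
Solving simultaneously gives x_1 = 49/3, x_2 = 167/6.

x_1 = 49/3, x_2 = 167/6, maximum Z = 394/3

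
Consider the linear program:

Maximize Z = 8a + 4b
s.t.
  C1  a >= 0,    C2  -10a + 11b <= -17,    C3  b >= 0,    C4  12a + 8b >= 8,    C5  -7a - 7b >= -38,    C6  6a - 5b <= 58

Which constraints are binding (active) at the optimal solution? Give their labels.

C3 and C5

Feasible corners and Z = 8a + 4b:
  (17/10, 0) → Z = 68/5
  (179/49, 87/49) → Z = 1780/49
  (38/7, 0) → Z = 304/7

The maximum is at (38/7, 0). Substituting into each constraint, equality holds for C3 and C5; the remaining constraints have slack.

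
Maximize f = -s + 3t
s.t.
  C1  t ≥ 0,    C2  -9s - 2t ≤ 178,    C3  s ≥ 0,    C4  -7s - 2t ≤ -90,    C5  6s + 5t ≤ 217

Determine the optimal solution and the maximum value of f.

s = 16/23, t = 979/23, maximum f = 127

Feasible corners and f = -s + 3t:
  (90/7, 0) → f = -90/7
  (217/6, 0) → f = -217/6
  (16/23, 979/23) → f = 127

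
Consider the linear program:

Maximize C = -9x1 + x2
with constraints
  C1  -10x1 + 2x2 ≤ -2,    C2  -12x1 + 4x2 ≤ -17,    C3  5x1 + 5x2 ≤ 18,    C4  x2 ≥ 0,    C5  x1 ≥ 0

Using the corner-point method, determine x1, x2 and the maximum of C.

Vertices and C = -9x1 + x2:
  (157/80, 131/80) → C = -641/40
  (17/12, 0) → C = -51/4
  (18/5, 0) → C = -162/5

x1 = 17/12, x2 = 0, maximum C = -51/4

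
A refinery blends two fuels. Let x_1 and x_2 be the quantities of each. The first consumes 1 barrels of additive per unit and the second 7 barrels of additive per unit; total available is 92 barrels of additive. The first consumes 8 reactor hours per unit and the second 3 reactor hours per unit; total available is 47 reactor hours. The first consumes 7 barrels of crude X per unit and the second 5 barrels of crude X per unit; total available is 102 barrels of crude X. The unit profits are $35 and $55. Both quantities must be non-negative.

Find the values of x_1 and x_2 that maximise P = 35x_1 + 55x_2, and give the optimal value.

Extreme points and P = 35x_1 + 55x_2:
  (0, 0) → P = 0
  (0, 92/7) → P = 5060/7
  (47/8, 0) → P = 1645/8
  (1, 13) → P = 750

At the optimal vertex, x_1 + 7x_2 = 92 and 8x_1 + 3x_2 = 47.
Solving simultaneously gives x_1 = 1, x_2 = 13.

x_1 = 1, x_2 = 13, maximum P = 750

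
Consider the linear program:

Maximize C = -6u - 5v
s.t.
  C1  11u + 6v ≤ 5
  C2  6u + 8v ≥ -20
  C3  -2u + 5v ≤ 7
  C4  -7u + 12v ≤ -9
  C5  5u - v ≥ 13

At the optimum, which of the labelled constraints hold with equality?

Feasible corners and C = -6u - 5v:
  (40/13, -125/26) → C = 145/26
  (83/41, -118/41) → C = 92/41
  (42/23, -89/23) → C = 193/23

The maximum is at (42/23, -89/23). Substituting into each constraint, equality holds for C2 and C5; the remaining constraints have slack.

C2 and C5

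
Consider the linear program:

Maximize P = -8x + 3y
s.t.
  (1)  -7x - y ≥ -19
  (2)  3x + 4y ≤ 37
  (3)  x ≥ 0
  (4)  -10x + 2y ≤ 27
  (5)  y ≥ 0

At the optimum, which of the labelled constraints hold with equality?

Vertices and P = -8x + 3y:
  (39/25, 202/25) → P = 294/25
  (19/7, 0) → P = -152/7
  (0, 37/4) → P = 111/4
  (0, 0) → P = 0

The maximum is at (0, 37/4). Substituting into each constraint, equality holds for (2) and (3); the remaining constraints have slack.

(2) and (3)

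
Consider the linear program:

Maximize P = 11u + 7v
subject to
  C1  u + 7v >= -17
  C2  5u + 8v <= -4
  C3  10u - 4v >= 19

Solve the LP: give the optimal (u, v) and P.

Vertices and P = 11u + 7v:
  (4, -3) → P = 23
  (65/74, -189/74) → P = -304/37
  (34/25, -27/20) → P = 551/100

The binding constraints are u + 7v = -17 and 5u + 8v = -4.
Solving simultaneously gives u = 4, v = -3.

u = 4, v = -3, maximum P = 23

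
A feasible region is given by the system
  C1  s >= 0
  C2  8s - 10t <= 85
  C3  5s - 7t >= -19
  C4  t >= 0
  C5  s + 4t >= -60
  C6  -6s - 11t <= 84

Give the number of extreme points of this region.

4

Of the 15 pairwise boundary intersections, those satisfying every inequality are:
  (0, 19/7)
  (0, 0)
  (785/6, 577/6)
  (85/8, 0)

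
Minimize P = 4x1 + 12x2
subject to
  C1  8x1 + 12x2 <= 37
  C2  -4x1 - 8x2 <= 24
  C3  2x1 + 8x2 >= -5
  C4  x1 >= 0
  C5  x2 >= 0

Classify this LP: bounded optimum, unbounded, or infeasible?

bounded optimum

Extreme points and P = 4x1 + 12x2:
  (0, 37/12) → P = 37
  (37/8, 0) → P = 37/2
  (0, 0) → P = 0
The feasible region has finitely many vertices and no improving ray; the minimum is 0 at (0, 0).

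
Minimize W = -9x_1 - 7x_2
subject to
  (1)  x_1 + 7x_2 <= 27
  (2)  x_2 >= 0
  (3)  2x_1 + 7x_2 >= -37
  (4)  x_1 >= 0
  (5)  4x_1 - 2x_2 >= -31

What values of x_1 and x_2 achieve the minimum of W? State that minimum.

x_1 = 27, x_2 = 0, minimum W = -243

Corner points and W = -9x_1 - 7x_2:
  (27, 0) → W = -243
  (0, 27/7) → W = -27
  (0, 0) → W = 0

At the optimal vertex, x_1 + 7x_2 = 27 and x_2 = 0.
Solving simultaneously gives x_1 = 27, x_2 = 0.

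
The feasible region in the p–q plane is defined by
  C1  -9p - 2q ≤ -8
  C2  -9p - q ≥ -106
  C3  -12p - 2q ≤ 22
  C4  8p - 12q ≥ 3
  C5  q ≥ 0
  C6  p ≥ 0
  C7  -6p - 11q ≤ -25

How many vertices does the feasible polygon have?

4

Of the 21 pairwise boundary intersections, those satisfying every inequality are:
  (1275/116, 821/116)
  (106/9, 0)
  (333/160, 91/80)
  (25/6, 0)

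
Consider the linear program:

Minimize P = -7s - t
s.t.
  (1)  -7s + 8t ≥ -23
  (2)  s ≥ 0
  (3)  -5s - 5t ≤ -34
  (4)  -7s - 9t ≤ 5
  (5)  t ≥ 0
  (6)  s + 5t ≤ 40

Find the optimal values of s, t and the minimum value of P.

The optimum lies where -7s + 8t = -23 and s + 5t = 40.
Solving simultaneously gives s = 435/43, t = 257/43.

s = 435/43, t = 257/43, minimum P = -3302/43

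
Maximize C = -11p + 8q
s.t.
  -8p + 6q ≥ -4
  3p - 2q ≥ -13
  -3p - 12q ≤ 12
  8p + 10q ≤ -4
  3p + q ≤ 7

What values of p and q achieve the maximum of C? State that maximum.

p = -3, q = 2, maximum C = 49

Feasible corners and C = -11p + 8q:
  (-4/19, -18/19) → C = -100/19
  (1/8, -1/2) → C = -43/8
  (-30/7, 1/14) → C = 334/7
  (-3, 2) → C = 49

The binding constraints are 3p - 2q = -13 and 8p + 10q = -4.
Solving simultaneously gives p = -3, q = 2.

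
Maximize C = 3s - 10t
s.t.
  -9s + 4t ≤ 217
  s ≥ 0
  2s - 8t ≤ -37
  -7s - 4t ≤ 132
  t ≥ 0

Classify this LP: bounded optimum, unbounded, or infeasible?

unbounded

From the feasible point (0, 217/4), moving in the direction (8, 2) keeps every constraint satisfied while C increases without bound.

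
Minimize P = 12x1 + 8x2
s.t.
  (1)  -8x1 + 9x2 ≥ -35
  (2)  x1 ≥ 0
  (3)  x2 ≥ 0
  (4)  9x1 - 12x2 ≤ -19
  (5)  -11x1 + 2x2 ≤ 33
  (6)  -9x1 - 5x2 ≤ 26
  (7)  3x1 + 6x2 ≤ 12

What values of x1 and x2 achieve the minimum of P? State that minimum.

x1 = 0, x2 = 19/12, minimum P = 38/3

Corner points and P = 12x1 + 8x2:
  (0, 19/12) → P = 38/3
  (0, 2) → P = 16
  (1/3, 11/6) → P = 56/3

The optimum lies where x1 = 0 and 9x1 - 12x2 = -19.
Solving simultaneously gives x1 = 0, x2 = 19/12.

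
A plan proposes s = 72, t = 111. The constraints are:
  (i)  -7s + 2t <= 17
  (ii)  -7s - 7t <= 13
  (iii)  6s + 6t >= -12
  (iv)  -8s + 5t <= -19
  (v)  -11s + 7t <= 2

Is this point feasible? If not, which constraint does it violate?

feasible

(i): -282 ≤ 17 ✓
(ii): -1281 ≤ 13 ✓
(iii): 1098 ≥ -12 ✓
(iv): -21 ≤ -19 ✓
(v): -15 ≤ 2 ✓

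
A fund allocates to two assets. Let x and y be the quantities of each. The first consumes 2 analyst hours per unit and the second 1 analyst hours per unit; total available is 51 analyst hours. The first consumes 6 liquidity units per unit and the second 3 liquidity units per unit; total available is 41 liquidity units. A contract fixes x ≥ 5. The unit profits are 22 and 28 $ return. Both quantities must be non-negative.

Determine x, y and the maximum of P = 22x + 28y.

x = 5, y = 11/3, maximum P = 638/3

The optimum lies where 6x + 3y = 41 and x = 5.
Solving simultaneously gives x = 5, y = 11/3.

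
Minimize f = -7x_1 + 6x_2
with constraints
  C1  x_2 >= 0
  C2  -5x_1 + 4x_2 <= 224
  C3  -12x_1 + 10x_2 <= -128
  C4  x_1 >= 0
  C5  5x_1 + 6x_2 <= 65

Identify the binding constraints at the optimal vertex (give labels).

Vertices and f = -7x_1 + 6x_2:
  (32/3, 0) → f = -224/3
  (13, 0) → f = -91
  (709/61, 70/61) → f = -4543/61

The minimum is at (13, 0). Substituting into each constraint, equality holds for C1 and C5; the remaining constraints have slack.

C1 and C5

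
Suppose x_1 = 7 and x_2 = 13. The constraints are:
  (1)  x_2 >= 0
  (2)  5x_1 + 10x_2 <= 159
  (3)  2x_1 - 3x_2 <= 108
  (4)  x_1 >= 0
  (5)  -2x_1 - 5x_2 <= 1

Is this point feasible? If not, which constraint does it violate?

Constraint (2): 5x_1 + 10x_2 = 165, which is not ≤ 159. All other constraints are satisfied.

not feasible — violates (2)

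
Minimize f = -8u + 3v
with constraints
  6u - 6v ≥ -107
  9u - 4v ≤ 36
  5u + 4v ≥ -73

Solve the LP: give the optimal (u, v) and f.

Vertices and f = -8u + 3v:
  (322/15, 393/10) → f = -323/6
  (-433/27, 97/54) → f = 7219/54
  (-37/14, -837/56) → f = -1327/56

The binding constraints are 6u - 6v = -107 and 9u - 4v = 36.
Solving simultaneously gives u = 322/15, v = 393/10.

u = 322/15, v = 393/10, minimum f = -323/6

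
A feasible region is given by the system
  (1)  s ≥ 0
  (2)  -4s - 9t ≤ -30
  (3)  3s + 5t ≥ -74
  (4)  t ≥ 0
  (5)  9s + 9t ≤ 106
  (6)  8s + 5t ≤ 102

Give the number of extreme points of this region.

4

Pairwise boundary intersections that survive every other constraint:
  (0, 10/3)
  (0, 106/9)
  (15/2, 0)
  (106/9, 0)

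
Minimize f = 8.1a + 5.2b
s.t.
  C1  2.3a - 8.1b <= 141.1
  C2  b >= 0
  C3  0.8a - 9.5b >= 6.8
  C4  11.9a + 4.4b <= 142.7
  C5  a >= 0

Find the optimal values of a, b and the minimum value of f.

Feasible corners and f = 8.1a + 5.2b:
  (17/2, 0) → f = 1377/20
  (1427/119, 0) → f = 115587/1190
  (138557/11657, 3324/11657) → f = 2279193/23314

The optimum lies where b = 0 and 0.8a - 9.5b = 6.8.
Solving simultaneously gives a = 17/2, b = 0.

a = 8.5, b = 0, minimum f = 68.85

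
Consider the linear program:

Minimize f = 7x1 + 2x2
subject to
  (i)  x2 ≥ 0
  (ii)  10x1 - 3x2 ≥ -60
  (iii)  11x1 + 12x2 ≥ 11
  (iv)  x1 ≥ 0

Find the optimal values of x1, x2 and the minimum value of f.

x1 = 0, x2 = 11/12, minimum f = 11/6

Feasible corners and f = 7x1 + 2x2:
  (1, 0) → f = 7
  (0, 20) → f = 40
  (0, 11/12) → f = 11/6
The feasible region is unbounded (it extends along (3, 10), (1, 0)), but f strictly increases along every unbounded feasible direction, so there is no improving ray and the minimum is attained at a vertex.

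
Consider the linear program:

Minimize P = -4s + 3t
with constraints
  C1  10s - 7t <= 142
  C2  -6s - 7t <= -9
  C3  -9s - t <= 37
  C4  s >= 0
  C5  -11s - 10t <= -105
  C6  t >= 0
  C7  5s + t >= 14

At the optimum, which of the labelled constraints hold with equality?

C1 and C6

Feasible corners and P = -4s + 3t:
  (71/5, 0) → P = -284/5
  (0, 14) → P = 42
  (105/11, 0) → P = -420/11
  (35/39, 371/39) → P = 973/39
The feasible region is unbounded (it extends along (0, 1), (7, 10)), but P strictly increases along every unbounded feasible direction, so there is no improving ray and the minimum is attained at a vertex.

The minimum is at (71/5, 0). Substituting into each constraint, equality holds for C1 and C6; the remaining constraints have slack.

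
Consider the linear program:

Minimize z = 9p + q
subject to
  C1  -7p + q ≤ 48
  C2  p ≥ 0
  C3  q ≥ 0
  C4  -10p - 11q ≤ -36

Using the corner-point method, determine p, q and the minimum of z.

p = 0, q = 36/11, minimum z = 36/11

Feasible corners and z = 9p + q:
  (0, 48) → z = 48
  (0, 36/11) → z = 36/11
  (18/5, 0) → z = 162/5
The feasible region is unbounded (it extends along (1, 7), (1, 0)), but z strictly increases along every unbounded feasible direction, so there is no improving ray and the minimum is attained at a vertex.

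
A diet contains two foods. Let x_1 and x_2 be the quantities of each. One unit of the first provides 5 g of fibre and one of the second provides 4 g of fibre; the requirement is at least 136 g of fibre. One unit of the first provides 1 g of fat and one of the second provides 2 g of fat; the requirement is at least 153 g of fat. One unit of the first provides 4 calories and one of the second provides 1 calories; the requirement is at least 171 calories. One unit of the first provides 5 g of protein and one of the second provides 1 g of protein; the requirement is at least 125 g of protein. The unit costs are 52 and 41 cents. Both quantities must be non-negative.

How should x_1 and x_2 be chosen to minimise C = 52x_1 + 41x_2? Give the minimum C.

x_1 = 27, x_2 = 63, minimum C = 3987

Vertices and C = 52x_1 + 41x_2:
  (0, 171) → C = 7011
  (153, 0) → C = 7956
  (27, 63) → C = 3987
The feasible region is unbounded (it extends along (0, 1), (1, 0)), but C strictly increases along every unbounded feasible direction, so there is no improving ray and the minimum is attained at a vertex.

At the optimal vertex, x_1 + 2x_2 = 153 and 4x_1 + x_2 = 171.
Solving simultaneously gives x_1 = 27, x_2 = 63.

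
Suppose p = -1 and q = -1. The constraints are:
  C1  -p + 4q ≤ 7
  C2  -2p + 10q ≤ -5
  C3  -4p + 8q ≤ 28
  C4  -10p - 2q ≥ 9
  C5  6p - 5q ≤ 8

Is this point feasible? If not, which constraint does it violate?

feasible

C1: -3 ≤ 7 ✓
C2: -8 ≤ -5 ✓
C3: -4 ≤ 28 ✓
C4: 12 ≥ 9 ✓
C5: -1 ≤ 8 ✓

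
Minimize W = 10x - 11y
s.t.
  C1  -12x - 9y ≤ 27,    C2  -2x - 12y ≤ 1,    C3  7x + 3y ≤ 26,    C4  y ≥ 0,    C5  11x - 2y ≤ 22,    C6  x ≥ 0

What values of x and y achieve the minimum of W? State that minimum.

x = 0, y = 26/3, minimum W = -286/3

Feasible corners and W = 10x - 11y:
  (118/47, 132/47) → W = -272/47
  (0, 26/3) → W = -286/3
  (2, 0) → W = 20
  (0, 0) → W = 0

At the optimal vertex, 7x + 3y = 26 and x = 0.
Solving simultaneously gives x = 0, y = 26/3.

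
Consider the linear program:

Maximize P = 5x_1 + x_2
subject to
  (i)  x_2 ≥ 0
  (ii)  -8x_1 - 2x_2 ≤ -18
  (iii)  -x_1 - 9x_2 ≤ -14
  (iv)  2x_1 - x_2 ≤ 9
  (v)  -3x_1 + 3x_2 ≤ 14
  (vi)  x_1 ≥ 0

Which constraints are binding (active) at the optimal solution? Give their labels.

Corner points and P = 5x_1 + x_2:
  (67/35, 47/35) → P = 382/35
  (13/15, 83/15) → P = 148/15
  (5, 1) → P = 26
  (41/3, 55/3) → P = 260/3

The maximum is at (41/3, 55/3). Substituting into each constraint, equality holds for (iv) and (v); the remaining constraints have slack.

(iv) and (v)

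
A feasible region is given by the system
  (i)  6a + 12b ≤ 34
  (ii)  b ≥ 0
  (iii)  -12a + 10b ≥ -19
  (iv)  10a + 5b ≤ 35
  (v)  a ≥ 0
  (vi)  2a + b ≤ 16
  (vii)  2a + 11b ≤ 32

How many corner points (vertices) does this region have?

5

Pairwise boundary intersections that survive every other constraint:
  (25/9, 13/9)
  (0, 17/6)
  (19/12, 0)
  (0, 0)
  (89/32, 23/16)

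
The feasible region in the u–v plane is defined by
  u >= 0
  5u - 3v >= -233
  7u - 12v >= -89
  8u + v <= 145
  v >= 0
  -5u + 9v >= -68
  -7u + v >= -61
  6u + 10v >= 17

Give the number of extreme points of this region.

Of the 28 pairwise boundary intersections, those satisfying every inequality are:
  (0, 89/12)
  (0, 17/10)
  (821/77, 150/11)
  (61/7, 0)
  (17/6, 0)

5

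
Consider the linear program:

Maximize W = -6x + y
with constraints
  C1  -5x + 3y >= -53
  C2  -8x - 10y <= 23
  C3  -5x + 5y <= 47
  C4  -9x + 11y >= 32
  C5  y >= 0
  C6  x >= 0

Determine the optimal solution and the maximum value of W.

Extreme points and W = -6x + y:
  (203/5, 50) → W = -968/5
  (97/4, 91/4) → W = -491/4
  (0, 47/5) → W = 47/5
  (0, 32/11) → W = 32/11

x = 0, y = 47/5, maximum W = 47/5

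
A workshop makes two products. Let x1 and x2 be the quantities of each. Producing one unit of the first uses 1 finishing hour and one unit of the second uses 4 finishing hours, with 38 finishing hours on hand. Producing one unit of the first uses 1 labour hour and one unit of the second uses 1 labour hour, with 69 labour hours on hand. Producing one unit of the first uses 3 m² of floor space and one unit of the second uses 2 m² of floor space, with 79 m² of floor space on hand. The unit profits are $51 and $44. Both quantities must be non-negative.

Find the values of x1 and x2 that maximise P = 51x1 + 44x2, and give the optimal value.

x1 = 24, x2 = 7/2, maximum P = 1378

Corner points and P = 51x1 + 44x2:
  (0, 0) → P = 0
  (0, 19/2) → P = 418
  (79/3, 0) → P = 1343
  (24, 7/2) → P = 1378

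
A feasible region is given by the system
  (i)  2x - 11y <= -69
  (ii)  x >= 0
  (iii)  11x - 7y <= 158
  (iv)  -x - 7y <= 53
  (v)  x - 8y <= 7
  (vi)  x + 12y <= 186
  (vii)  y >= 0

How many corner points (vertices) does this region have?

Of the 21 pairwise boundary intersections, those satisfying every inequality are:
  (0, 69/11)
  (2221/107, 1075/107)
  (0, 31/2)
  (3198/139, 1888/139)

4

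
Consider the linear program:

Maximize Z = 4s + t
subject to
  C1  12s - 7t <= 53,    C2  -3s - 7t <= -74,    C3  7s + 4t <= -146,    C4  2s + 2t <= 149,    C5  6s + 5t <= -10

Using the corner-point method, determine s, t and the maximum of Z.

s = -1318/37, t = 956/37, maximum Z = -4316/37

Extreme points and Z = 4s + t:
  (-1318/37, 956/37) → Z = -4316/37
  (-690/11, 806/11) → Z = -1954/11
  (-765/2, 457) → Z = -1073
The feasible region is unbounded (it extends along (-7, 3), (-1, 1)), but Z strictly decreases along every unbounded feasible direction, so there is no improving ray and the maximum is attained at a vertex.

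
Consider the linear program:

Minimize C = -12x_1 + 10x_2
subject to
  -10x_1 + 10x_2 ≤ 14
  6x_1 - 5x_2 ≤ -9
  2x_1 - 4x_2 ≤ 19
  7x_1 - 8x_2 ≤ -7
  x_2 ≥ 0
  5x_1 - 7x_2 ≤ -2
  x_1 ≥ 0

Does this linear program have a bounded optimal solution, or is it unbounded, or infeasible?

The boundaries -10x_1 + 10x_2 = 14 and x_1 = 0 meet at (0, 7/5), but that point violates 6x_1 - 5x_2 ≤ -9. Every candidate vertex is excluded by some other constraint, so the feasible region is empty.

infeasible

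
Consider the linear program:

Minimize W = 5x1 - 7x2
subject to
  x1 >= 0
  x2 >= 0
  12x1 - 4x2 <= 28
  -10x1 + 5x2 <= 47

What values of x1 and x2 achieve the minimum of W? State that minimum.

Corner points and W = 5x1 - 7x2:
  (0, 0) → W = 0
  (0, 47/5) → W = -329/5
  (7/3, 0) → W = 35/3
  (82/5, 211/5) → W = -1067/5

The optimum lies where 12x1 - 4x2 = 28 and -10x1 + 5x2 = 47.
Solving simultaneously gives x1 = 82/5, x2 = 211/5.

x1 = 82/5, x2 = 211/5, minimum W = -1067/5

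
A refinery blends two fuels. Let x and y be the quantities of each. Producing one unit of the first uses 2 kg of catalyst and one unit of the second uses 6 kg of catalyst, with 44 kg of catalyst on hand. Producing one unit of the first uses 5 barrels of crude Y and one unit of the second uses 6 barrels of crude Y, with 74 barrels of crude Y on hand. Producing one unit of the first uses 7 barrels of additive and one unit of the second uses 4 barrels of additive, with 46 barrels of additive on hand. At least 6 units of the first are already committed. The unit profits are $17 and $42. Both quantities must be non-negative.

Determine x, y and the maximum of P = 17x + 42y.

x = 6, y = 1, maximum P = 144

The binding constraints are 7x + 4y = 46 and x = 6.
Solving simultaneously gives x = 6, y = 1.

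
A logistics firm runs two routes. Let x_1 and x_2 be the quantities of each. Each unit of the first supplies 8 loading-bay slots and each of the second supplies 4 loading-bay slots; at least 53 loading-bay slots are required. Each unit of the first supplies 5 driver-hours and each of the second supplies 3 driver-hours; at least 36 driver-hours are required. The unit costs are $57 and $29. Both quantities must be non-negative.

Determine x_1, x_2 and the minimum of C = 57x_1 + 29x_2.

Feasible corners and C = 57x_1 + 29x_2:
  (0, 53/4) → C = 1537/4
  (36/5, 0) → C = 2052/5
  (15/4, 23/4) → C = 761/2
The feasible region is unbounded (it extends along (0, 1), (1, 0)), but C strictly increases along every unbounded feasible direction, so there is no improving ray and the minimum is attained at a vertex.

At the optimal vertex, 8x_1 + 4x_2 = 53 and 5x_1 + 3x_2 = 36.
Solving simultaneously gives x_1 = 15/4, x_2 = 23/4.

x_1 = 15/4, x_2 = 23/4, minimum C = 761/2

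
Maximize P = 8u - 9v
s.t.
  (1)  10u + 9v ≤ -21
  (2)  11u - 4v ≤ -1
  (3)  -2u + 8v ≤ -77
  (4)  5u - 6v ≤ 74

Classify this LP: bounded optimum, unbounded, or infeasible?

Corner points and P = 8u - 9v:
  (-79/20, -849/80) → P = 5113/80
  (-151/23, -819/46) → P = 4955/46
The feasible region has finitely many vertices and no improving ray; the maximum is 4955/46 at (-151/23, -819/46).

bounded optimum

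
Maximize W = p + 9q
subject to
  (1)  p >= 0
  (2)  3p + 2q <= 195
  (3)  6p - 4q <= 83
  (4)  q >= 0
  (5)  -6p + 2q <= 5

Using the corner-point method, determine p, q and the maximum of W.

p = 190/9, q = 395/6, maximum W = 11045/18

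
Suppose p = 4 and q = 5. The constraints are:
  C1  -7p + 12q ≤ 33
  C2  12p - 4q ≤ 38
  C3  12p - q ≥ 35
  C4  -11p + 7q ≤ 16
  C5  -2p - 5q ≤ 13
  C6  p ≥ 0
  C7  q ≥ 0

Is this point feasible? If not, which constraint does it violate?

C1: 32 ≤ 33 ✓
C2: 28 ≤ 38 ✓
C3: 43 ≥ 35 ✓
C4: -9 ≤ 16 ✓
C5: -33 ≤ 13 ✓
C6: 4 ≥ 0 ✓
C7: 5 ≥ 0 ✓

feasible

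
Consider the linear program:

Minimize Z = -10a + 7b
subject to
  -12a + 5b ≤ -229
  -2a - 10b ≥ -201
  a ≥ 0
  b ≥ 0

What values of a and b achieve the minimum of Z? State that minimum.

Feasible corners and Z = -10a + 7b:
  (659/26, 977/65) → Z = -9636/65
  (229/12, 0) → Z = -1145/6
  (201/2, 0) → Z = -1005

a = 201/2, b = 0, minimum Z = -1005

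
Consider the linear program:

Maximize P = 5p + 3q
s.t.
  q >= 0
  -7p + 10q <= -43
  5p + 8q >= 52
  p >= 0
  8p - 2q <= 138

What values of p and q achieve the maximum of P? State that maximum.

p = 647/33, q = 311/33, maximum P = 4168/33

At the optimal vertex, -7p + 10q = -43 and 8p - 2q = 138.
Solving simultaneously gives p = 647/33, q = 311/33.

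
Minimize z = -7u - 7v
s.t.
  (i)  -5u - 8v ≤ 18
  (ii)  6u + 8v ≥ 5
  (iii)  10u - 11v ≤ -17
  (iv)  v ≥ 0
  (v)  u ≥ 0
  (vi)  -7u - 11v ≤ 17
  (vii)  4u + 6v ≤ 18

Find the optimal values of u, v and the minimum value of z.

u = 12/13, v = 31/13, minimum z = -301/13

Corner points and z = -7u - 7v:
  (0, 17/11) → z = -119/11
  (12/13, 31/13) → z = -301/13
  (0, 3) → z = -21

The optimum lies where 10u - 11v = -17 and 4u + 6v = 18.
Solving simultaneously gives u = 12/13, v = 31/13.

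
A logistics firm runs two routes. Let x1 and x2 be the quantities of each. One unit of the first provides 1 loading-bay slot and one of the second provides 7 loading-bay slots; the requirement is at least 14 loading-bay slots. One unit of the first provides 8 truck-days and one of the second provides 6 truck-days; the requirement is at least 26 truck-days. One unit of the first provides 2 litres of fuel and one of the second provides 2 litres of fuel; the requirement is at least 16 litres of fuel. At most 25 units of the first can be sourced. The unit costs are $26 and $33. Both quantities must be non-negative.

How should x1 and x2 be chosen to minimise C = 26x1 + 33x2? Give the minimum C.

x1 = 7, x2 = 1, minimum C = 215

Vertices and C = 26x1 + 33x2:
  (0, 8) → C = 264
  (14, 0) → C = 364
  (25, 0) → C = 650
  (7, 1) → C = 215
The feasible region is unbounded (it extends along (0, 1)), but C strictly increases along every unbounded feasible direction, so there is no improving ray and the minimum is attained at a vertex.

The binding constraints are x1 + 7x2 = 14 and 2x1 + 2x2 = 16.
Solving simultaneously gives x1 = 7, x2 = 1.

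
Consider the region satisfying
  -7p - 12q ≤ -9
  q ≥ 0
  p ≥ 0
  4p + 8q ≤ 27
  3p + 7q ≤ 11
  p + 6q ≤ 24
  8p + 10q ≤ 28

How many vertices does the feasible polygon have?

5

Of the 21 pairwise boundary intersections, those satisfying every inequality are:
  (9/7, 0)
  (0, 3/4)
  (7/2, 0)
  (0, 11/7)
  (43/13, 2/13)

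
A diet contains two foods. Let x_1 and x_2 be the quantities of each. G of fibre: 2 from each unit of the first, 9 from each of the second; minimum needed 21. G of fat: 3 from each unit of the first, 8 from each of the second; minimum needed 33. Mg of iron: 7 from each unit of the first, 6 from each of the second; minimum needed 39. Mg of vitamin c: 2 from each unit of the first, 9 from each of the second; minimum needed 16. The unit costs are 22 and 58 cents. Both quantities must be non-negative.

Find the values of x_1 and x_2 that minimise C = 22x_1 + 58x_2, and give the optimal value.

The feasible region is unbounded (it extends along (0, 1), (1, 0)), but C strictly increases along every unbounded feasible direction, so there is no improving ray and the minimum is attained at a vertex.

The binding constraints are 3x_1 + 8x_2 = 33 and 7x_1 + 6x_2 = 39.
Solving simultaneously gives x_1 = 3, x_2 = 3.

x_1 = 3, x_2 = 3, minimum C = 240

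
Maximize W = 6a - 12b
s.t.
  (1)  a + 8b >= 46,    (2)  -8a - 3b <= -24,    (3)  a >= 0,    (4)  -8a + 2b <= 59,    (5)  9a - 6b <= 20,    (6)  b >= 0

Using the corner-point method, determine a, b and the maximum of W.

Corner points and W = 6a - 12b:
  (54/61, 344/61) → W = -3804/61
  (218/39, 197/39) → W = -352/13
  (0, 8) → W = -96
  (0, 59/2) → W = -354
The feasible region is unbounded (it extends along (2, 3), (1, 4)), but W strictly decreases along every unbounded feasible direction, so there is no improving ray and the maximum is attained at a vertex.

At the optimal vertex, a + 8b = 46 and 9a - 6b = 20.
Solving simultaneously gives a = 218/39, b = 197/39.

a = 218/39, b = 197/39, maximum W = -352/13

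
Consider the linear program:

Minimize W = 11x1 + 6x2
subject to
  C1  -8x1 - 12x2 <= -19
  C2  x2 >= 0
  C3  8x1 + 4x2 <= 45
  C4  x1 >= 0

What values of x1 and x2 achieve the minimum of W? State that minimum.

Extreme points and W = 11x1 + 6x2:
  (19/8, 0) → W = 209/8
  (0, 19/12) → W = 19/2
  (45/8, 0) → W = 495/8
  (0, 45/4) → W = 135/2

The binding constraints are -8x1 - 12x2 = -19 and x1 = 0.
Solving simultaneously gives x1 = 0, x2 = 19/12.

x1 = 0, x2 = 19/12, minimum W = 19/2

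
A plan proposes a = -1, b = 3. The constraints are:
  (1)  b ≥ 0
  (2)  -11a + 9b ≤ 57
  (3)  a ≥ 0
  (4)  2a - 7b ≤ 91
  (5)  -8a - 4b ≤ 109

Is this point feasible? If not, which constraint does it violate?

not feasible — violates (3)

Constraint (3): a = -1, which is not ≥ 0. All other constraints are satisfied.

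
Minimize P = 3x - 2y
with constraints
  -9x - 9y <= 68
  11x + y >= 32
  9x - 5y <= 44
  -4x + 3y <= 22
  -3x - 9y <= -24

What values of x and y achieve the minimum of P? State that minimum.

x = 2, y = 10, minimum P = -14

Vertices and P = 3x - 2y:
  (2, 10) → P = -14
  (11/4, 7/4) → P = 19/4
  (242/7, 374/7) → P = -22/7
  (43/8, 7/8) → P = 115/8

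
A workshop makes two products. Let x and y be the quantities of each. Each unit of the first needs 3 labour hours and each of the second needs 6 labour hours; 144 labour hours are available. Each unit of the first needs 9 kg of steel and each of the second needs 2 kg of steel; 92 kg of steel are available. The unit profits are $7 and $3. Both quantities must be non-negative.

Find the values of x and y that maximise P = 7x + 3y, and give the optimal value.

x = 11/2, y = 85/4, maximum P = 409/4

Extreme points and P = 7x + 3y:
  (0, 0) → P = 0
  (0, 24) → P = 72
  (92/9, 0) → P = 644/9
  (11/2, 85/4) → P = 409/4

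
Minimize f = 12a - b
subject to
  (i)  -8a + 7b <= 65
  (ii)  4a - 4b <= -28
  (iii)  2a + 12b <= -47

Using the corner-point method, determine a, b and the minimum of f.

a = -16, b = -9, minimum f = -183

Vertices and f = 12a - b:
  (-16, -9) → f = -183
  (-1109/110, -123/55) → f = -6531/55
  (-131/14, -33/14) → f = -1539/14

At the optimal vertex, -8a + 7b = 65 and 4a - 4b = -28.
Solving simultaneously gives a = -16, b = -9.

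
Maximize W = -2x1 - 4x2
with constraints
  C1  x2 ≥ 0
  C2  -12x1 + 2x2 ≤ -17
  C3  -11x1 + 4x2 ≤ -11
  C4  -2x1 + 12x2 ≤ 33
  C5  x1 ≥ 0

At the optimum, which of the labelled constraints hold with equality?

Feasible corners and W = -2x1 - 4x2:
  (17/12, 0) → W = -17/6
  (23/13, 55/26) → W = -12
  (66/31, 385/124) → W = -517/31
The feasible region is unbounded (it extends along (6, 1), (1, 0)), but W strictly decreases along every unbounded feasible direction, so there is no improving ray and the maximum is attained at a vertex.

The maximum is at (17/12, 0). Substituting into each constraint, equality holds for C1 and C2; the remaining constraints have slack.

C1 and C2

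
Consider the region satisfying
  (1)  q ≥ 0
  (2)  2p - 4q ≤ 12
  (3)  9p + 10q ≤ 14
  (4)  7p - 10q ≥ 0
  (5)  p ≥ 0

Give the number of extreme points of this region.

Intersecting each pair of boundary lines and keeping only the points that satisfy every inequality leaves:
  (14/9, 0)
  (0, 0)
  (7/8, 49/80)

3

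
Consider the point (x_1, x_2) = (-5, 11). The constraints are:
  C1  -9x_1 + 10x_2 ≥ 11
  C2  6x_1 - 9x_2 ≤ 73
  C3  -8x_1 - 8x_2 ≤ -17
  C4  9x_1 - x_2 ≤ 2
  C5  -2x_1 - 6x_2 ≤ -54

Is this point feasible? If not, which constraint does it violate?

C1: 155 ≥ 11 ✓
C2: -129 ≤ 73 ✓
C3: -48 ≤ -17 ✓
C4: -56 ≤ 2 ✓
C5: -56 ≤ -54 ✓

feasible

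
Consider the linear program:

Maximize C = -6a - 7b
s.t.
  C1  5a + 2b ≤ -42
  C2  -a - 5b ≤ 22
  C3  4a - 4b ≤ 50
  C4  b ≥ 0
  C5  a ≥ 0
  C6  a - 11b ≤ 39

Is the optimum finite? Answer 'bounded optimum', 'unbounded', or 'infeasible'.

infeasible

The boundaries 5a + 2b = -42 and b = 0 meet at (-42/5, 0), but that point violates a ≥ 0. Every candidate vertex is excluded by some other constraint, so the feasible region is empty.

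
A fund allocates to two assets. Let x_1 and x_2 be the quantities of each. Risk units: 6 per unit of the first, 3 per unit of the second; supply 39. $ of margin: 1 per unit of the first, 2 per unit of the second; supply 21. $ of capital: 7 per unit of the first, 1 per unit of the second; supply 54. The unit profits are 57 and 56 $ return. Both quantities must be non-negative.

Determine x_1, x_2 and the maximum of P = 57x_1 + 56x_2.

x_1 = 5/3, x_2 = 29/3, maximum P = 1909/3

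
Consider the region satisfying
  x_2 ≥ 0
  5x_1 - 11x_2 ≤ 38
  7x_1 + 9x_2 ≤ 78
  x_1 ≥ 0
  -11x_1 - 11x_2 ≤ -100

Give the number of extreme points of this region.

The feasible vertices (each the meet of two boundaries and inside every other half-plane) are:
  (600/61, 62/61)
  (69/8, 41/88)
  (21/11, 79/11)

3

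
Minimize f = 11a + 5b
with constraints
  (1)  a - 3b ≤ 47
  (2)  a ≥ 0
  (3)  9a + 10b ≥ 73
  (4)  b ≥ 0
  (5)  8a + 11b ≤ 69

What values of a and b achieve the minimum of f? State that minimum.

Corner points and f = 11a + 5b:
  (73/9, 0) → f = 803/9
  (113/19, 37/19) → f = 1428/19
  (69/8, 0) → f = 759/8

a = 113/19, b = 37/19, minimum f = 1428/19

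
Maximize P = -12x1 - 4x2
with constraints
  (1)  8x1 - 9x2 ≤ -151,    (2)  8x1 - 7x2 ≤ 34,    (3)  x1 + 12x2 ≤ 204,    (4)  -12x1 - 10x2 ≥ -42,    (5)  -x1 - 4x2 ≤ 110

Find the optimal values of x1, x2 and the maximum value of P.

Feasible corners and P = -12x1 - 4x2:
  (-283/47, 537/47) → P = 1248/47
  (-1594/41, -729/41) → P = 22044/41
  (-768/67, 1203/67) → P = 4404/67
  (-267, 157/4) → P = 3047

The optimum lies where x1 + 12x2 = 204 and -x1 - 4x2 = 110.
Solving simultaneously gives x1 = -267, x2 = 157/4.

x1 = -267, x2 = 157/4, maximum P = 3047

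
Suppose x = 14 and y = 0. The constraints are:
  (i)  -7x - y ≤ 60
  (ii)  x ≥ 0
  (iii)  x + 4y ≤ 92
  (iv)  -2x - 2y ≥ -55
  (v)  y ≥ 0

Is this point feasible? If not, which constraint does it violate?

(i): -98 ≤ 60 ✓
(ii): 14 ≥ 0 ✓
(iii): 14 ≤ 92 ✓
(iv): -28 ≥ -55 ✓
(v): 0 ≥ 0 ✓

feasible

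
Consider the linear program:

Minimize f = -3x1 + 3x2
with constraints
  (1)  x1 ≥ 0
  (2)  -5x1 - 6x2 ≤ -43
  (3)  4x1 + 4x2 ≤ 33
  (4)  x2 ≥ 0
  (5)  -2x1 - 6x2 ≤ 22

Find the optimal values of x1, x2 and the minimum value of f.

x1 = 13/2, x2 = 7/4, minimum f = -57/4

Feasible corners and f = -3x1 + 3x2:
  (0, 43/6) → f = 43/2
  (0, 33/4) → f = 99/4
  (13/2, 7/4) → f = -57/4

The optimum lies where -5x1 - 6x2 = -43 and 4x1 + 4x2 = 33.
Solving simultaneously gives x1 = 13/2, x2 = 7/4.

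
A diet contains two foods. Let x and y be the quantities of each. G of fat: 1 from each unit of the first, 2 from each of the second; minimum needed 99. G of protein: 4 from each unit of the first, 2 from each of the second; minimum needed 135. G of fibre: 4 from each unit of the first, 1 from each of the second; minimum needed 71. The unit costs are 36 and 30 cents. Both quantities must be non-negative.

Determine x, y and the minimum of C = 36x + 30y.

x = 12, y = 87/2, minimum C = 1737

The feasible region is unbounded (it extends along (0, 1), (1, 0)), but C strictly increases along every unbounded feasible direction, so there is no improving ray and the minimum is attained at a vertex.

The binding constraints are x + 2y = 99 and 4x + 2y = 135.
Solving simultaneously gives x = 12, y = 87/2.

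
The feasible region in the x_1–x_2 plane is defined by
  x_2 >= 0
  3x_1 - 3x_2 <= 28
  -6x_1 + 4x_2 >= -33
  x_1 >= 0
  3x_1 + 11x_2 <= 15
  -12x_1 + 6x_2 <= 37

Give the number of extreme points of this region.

Of the 15 pairwise boundary intersections, those satisfying every inequality are:
  (0, 0)
  (5, 0)
  (0, 15/11)

3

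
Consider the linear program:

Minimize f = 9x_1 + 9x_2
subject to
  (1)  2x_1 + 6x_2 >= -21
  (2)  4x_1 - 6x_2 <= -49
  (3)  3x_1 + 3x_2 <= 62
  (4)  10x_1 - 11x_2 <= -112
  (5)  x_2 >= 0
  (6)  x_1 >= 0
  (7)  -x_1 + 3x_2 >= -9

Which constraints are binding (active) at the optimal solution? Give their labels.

Feasible corners and f = 9x_1 + 9x_2:
  (346/63, 956/63) → f = 186
  (0, 62/3) → f = 186
  (0, 112/11) → f = 1008/11

The minimum is at (0, 112/11). Substituting into each constraint, equality holds for (4) and (6); the remaining constraints have slack.

(4) and (6)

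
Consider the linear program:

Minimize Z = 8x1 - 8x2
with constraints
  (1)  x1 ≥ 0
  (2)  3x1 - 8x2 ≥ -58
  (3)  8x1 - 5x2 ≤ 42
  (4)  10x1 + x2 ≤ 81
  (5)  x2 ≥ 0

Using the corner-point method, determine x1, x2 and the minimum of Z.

x1 = 0, x2 = 29/4, minimum Z = -58

Corner points and Z = 8x1 - 8x2:
  (0, 29/4) → Z = -58
  (0, 0) → Z = 0
  (590/83, 823/83) → Z = -1864/83
  (447/58, 114/29) → Z = 876/29
  (21/4, 0) → Z = 42

The binding constraints are x1 = 0 and 3x1 - 8x2 = -58.
Solving simultaneously gives x1 = 0, x2 = 29/4.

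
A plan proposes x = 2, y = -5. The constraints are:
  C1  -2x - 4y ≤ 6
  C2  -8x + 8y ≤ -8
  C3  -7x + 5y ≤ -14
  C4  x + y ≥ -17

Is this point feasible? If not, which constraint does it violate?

not feasible — violates C1

Constraint C1: -2x - 4y = 16, which is not ≤ 6. All other constraints are satisfied.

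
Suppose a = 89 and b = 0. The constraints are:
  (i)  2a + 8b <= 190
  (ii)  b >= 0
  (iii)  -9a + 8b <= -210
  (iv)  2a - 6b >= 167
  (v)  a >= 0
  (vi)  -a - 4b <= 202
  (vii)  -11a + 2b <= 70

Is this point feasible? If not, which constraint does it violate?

(i): 178 ≤ 190 ✓
(ii): 0 ≥ 0 ✓
(iii): -801 ≤ -210 ✓
(iv): 178 ≥ 167 ✓
(v): 89 ≥ 0 ✓
(vi): -89 ≤ 202 ✓
(vii): -979 ≤ 70 ✓

feasible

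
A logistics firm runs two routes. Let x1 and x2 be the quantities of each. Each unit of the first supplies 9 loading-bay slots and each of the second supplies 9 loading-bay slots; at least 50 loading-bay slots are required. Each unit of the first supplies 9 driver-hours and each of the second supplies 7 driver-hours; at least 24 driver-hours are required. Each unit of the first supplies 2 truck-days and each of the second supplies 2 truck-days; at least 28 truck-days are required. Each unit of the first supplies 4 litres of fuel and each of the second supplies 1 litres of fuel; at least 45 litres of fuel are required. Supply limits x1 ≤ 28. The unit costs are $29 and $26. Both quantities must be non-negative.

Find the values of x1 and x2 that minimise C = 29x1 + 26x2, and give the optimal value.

x1 = 31/3, x2 = 11/3, minimum C = 395

Vertices and C = 29x1 + 26x2:
  (0, 45) → C = 1170
  (14, 0) → C = 406
  (28, 0) → C = 812
  (31/3, 11/3) → C = 395
The feasible region is unbounded (it extends along (0, 1)), but C strictly increases along every unbounded feasible direction, so there is no improving ray and the minimum is attained at a vertex.

The binding constraints are 2x1 + 2x2 = 28 and 4x1 + x2 = 45.
Solving simultaneously gives x1 = 31/3, x2 = 11/3.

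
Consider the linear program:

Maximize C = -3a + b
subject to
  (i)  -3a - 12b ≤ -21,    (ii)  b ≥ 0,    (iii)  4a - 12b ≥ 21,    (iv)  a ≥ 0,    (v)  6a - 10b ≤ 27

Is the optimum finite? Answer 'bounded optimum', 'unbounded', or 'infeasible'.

The boundaries -3a - 12b = -21 and b = 0 meet at (7, 0), but that point violates 6a - 10b ≤ 27. Every candidate vertex is excluded by some other constraint, so the feasible region is empty.

infeasible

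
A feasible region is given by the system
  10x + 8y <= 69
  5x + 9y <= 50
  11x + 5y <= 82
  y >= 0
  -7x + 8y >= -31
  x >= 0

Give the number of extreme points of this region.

5

Of the 15 pairwise boundary intersections, those satisfying every inequality are:
  (221/50, 31/10)
  (100/17, 173/136)
  (0, 50/9)
  (31/7, 0)
  (0, 0)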